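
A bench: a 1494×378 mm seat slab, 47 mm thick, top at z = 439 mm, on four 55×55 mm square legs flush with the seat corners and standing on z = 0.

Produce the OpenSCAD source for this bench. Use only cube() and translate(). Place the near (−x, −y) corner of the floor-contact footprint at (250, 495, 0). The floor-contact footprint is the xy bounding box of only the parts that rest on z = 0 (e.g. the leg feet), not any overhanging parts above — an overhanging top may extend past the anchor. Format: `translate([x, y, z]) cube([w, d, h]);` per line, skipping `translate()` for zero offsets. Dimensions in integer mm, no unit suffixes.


// leg_h = 439 − 47 = 392
translate([250, 495, 392]) cube([1494, 378, 47]);
translate([250, 495, 0]) cube([55, 55, 392]);
translate([250, 818, 0]) cube([55, 55, 392]);
translate([1689, 495, 0]) cube([55, 55, 392]);
translate([1689, 818, 0]) cube([55, 55, 392]);


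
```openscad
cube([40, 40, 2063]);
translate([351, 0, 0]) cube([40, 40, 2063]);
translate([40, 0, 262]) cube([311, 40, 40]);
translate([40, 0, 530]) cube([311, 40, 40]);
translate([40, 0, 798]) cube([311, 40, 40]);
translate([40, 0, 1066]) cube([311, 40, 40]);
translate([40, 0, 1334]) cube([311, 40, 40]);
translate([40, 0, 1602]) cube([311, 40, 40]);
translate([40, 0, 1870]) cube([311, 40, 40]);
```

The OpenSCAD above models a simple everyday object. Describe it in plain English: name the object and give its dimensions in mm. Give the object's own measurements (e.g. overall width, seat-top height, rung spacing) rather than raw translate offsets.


A straight ladder. Two 40×40 mm vertical rails, 2063 mm tall, stand 391 mm apart (outside-to-outside) with their front faces coplanar on the −y side. 7 rungs, each 40 mm deep and 40 mm tall, span between the inner faces of the rails, front faces flush with the rails. The lowest rung's underside is at z = 262 mm and rungs are spaced 268 mm apart (underside to underside).


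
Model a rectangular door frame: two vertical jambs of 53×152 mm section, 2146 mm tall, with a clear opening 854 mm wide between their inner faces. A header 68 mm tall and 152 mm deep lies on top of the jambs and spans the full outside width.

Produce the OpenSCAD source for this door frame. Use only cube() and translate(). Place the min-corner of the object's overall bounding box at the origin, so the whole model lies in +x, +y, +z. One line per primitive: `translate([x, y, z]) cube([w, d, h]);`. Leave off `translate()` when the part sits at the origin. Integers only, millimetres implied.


cube([53, 152, 2146]);
translate([907, 0, 0]) cube([53, 152, 2146]);
translate([0, 0, 2146]) cube([960, 152, 68]);


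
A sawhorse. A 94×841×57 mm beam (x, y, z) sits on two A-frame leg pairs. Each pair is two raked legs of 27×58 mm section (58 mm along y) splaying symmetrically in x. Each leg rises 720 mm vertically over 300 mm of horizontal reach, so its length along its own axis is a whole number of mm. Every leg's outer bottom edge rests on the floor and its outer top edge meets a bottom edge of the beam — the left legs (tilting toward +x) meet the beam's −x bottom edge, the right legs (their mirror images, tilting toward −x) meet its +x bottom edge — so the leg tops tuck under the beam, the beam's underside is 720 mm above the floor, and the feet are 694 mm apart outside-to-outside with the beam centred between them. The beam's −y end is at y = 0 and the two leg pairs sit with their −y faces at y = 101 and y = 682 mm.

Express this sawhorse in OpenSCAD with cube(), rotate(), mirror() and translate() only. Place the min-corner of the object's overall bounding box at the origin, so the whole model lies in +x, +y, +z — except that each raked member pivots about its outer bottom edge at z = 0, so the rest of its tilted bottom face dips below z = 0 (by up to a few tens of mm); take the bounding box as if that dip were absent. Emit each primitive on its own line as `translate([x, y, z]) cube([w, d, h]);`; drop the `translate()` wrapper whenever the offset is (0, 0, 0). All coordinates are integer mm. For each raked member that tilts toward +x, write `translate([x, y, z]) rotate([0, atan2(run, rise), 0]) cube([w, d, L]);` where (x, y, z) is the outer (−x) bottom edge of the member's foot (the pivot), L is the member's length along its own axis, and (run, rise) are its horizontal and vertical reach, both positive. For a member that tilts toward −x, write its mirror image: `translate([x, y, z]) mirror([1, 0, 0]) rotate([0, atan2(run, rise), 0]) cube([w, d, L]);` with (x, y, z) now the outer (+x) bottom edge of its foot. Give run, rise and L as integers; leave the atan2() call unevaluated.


translate([300, 0, 720]) cube([94, 841, 57]);
translate([0, 101, 0]) rotate([0, atan2(300, 720), 0]) cube([27, 58, 780]);
translate([694, 101, 0]) mirror([1, 0, 0]) rotate([0, atan2(300, 720), 0]) cube([27, 58, 780]);
translate([0, 682, 0]) rotate([0, atan2(300, 720), 0]) cube([27, 58, 780]);
translate([694, 682, 0]) mirror([1, 0, 0]) rotate([0, atan2(300, 720), 0]) cube([27, 58, 780]);


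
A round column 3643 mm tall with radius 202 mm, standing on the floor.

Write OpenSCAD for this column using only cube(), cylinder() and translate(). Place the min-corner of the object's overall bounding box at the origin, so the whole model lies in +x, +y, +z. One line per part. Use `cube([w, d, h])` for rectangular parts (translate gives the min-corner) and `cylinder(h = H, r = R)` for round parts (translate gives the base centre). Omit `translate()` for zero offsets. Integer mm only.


translate([202, 202, 0]) cylinder(h = 3643, r = 202);


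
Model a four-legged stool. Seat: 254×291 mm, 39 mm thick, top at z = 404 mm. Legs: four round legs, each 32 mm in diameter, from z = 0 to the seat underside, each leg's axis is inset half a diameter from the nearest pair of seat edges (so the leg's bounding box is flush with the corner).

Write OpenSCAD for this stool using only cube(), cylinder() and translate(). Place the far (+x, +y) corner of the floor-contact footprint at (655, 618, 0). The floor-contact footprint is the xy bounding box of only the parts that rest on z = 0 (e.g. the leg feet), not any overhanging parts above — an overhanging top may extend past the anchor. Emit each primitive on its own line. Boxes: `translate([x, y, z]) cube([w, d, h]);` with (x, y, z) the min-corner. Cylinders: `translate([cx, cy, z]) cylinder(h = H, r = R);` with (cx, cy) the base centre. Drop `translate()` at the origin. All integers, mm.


translate([401, 327, 365]) cube([254, 291, 39]);
translate([417, 343, 0]) cylinder(h = 365, r = 16);
translate([639, 343, 0]) cylinder(h = 365, r = 16);
translate([417, 602, 0]) cylinder(h = 365, r = 16);
translate([639, 602, 0]) cylinder(h = 365, r = 16);


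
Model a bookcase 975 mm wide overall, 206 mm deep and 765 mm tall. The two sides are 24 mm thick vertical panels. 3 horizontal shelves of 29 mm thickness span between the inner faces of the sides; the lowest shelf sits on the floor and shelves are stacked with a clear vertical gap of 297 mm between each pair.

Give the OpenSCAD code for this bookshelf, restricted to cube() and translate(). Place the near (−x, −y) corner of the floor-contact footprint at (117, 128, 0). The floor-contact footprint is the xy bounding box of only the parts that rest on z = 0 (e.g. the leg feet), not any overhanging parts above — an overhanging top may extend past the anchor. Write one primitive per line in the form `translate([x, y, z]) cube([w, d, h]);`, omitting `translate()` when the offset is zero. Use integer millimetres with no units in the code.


translate([117, 128, 0]) cube([24, 206, 765]);
translate([1068, 128, 0]) cube([24, 206, 765]);
translate([141, 128, 0]) cube([927, 206, 29]);
translate([141, 128, 326]) cube([927, 206, 29]);
translate([141, 128, 652]) cube([927, 206, 29]);


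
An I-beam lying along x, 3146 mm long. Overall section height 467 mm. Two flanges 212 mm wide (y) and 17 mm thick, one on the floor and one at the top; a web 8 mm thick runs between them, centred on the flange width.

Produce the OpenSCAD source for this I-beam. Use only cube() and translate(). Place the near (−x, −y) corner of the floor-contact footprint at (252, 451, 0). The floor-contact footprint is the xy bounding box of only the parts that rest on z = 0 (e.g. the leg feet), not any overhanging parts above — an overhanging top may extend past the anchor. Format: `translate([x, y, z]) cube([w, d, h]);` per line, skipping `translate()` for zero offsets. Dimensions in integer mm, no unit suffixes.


translate([252, 451, 0]) cube([3146, 212, 17]);
translate([252, 553, 17]) cube([3146, 8, 433]);
translate([252, 451, 450]) cube([3146, 212, 17]);


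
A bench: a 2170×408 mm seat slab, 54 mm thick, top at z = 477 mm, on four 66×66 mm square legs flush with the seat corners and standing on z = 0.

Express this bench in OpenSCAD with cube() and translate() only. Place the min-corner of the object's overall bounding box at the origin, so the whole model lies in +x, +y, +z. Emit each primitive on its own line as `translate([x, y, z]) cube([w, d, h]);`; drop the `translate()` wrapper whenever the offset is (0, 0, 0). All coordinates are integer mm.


translate([0, 0, 423]) cube([2170, 408, 54]);
cube([66, 66, 423]);
translate([0, 342, 0]) cube([66, 66, 423]);
translate([2104, 0, 0]) cube([66, 66, 423]);
translate([2104, 342, 0]) cube([66, 66, 423]);


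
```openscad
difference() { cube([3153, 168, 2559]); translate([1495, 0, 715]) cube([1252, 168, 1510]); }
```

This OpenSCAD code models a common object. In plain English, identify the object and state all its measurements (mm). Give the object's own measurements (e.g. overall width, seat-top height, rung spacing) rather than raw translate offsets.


A wall 3153 mm long (x), 168 mm thick (y), 2559 mm tall, with a rectangular window opening cut through it. The opening is 1252 mm wide and 1510 mm tall; its sill is at z = 715 mm and its near (−x) edge is 1495 mm from the wall's −x end. The opening passes through the full wall thickness.


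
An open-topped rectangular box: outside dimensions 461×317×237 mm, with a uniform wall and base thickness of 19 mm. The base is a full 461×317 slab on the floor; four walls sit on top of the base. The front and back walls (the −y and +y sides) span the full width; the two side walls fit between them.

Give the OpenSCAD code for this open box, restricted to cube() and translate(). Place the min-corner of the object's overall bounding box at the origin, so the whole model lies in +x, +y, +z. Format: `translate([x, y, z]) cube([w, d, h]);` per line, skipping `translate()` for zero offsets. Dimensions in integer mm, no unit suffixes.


cube([461, 317, 19]);
translate([0, 0, 19]) cube([461, 19, 218]);
translate([0, 298, 19]) cube([461, 19, 218]);
translate([0, 19, 19]) cube([19, 279, 218]);
translate([442, 19, 19]) cube([19, 279, 218]);


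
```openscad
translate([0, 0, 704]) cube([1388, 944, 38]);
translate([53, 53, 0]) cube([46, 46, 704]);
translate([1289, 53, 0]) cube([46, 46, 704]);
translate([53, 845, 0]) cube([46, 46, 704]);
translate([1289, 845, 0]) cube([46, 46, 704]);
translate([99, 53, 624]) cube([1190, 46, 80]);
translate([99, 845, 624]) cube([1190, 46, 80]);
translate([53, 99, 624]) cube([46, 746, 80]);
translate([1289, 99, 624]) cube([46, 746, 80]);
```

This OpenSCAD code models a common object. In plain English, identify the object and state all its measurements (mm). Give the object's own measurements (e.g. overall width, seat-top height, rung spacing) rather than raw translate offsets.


A table: top 1388 mm (x) × 944 mm (y), 38 mm thick, upper face at z = 742 mm, on four 46×46 mm square legs, each inset 53 mm from the nearest pair of top edges from z = 0 to the bottom of the top. Four apron rails, 46 mm thick and 80 mm tall, run between adjacent legs with their top edges flush with the underside of the top and their outer faces flush with the legs' outer faces.


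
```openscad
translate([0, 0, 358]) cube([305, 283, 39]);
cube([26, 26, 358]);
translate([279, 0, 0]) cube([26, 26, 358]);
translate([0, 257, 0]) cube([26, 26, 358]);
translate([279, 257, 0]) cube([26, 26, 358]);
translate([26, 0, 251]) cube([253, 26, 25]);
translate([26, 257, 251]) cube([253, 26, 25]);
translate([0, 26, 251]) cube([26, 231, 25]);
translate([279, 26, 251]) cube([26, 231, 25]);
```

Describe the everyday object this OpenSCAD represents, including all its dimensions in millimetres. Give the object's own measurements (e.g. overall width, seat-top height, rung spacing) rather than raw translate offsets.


A simple wooden stool: a rectangular seat 305 mm (x) by 283 mm (y), 39 mm thick, top face at z = 397 mm, on four square legs, each 26×26 mm in cross-section. The legs rest on z = 0, each flush with a corner of the seat. Four stretchers, 26 mm wide and 25 mm tall, connect adjacent legs with their undersides at z = 251 mm, each running between the inner faces of the legs it joins and aligned with the legs' outer faces on the other axis.


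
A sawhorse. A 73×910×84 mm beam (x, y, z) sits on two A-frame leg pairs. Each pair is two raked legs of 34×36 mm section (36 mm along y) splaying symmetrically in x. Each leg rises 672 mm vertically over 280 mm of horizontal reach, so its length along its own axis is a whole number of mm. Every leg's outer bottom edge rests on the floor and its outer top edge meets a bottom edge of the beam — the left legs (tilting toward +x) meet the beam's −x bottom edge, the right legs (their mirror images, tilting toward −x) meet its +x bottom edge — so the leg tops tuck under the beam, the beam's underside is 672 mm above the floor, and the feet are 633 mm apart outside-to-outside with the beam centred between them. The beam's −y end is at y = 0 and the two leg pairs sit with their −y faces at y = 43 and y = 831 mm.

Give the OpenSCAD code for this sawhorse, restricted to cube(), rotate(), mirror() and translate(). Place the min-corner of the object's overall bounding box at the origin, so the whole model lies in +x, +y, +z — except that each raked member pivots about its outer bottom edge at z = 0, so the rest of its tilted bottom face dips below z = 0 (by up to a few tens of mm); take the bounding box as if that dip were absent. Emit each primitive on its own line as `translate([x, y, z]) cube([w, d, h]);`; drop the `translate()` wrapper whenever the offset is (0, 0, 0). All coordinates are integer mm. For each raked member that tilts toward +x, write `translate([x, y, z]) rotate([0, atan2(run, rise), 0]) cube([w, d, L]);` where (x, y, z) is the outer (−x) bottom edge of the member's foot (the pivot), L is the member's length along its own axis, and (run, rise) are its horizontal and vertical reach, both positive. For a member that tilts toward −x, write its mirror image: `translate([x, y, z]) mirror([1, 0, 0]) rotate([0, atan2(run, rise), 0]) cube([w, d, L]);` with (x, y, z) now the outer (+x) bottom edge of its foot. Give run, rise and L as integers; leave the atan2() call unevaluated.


translate([280, 0, 672]) cube([73, 910, 84]);
translate([0, 43, 0]) rotate([0, atan2(280, 672), 0]) cube([34, 36, 728]);
translate([633, 43, 0]) mirror([1, 0, 0]) rotate([0, atan2(280, 672), 0]) cube([34, 36, 728]);
translate([0, 831, 0]) rotate([0, atan2(280, 672), 0]) cube([34, 36, 728]);
translate([633, 831, 0]) mirror([1, 0, 0]) rotate([0, atan2(280, 672), 0]) cube([34, 36, 728]);


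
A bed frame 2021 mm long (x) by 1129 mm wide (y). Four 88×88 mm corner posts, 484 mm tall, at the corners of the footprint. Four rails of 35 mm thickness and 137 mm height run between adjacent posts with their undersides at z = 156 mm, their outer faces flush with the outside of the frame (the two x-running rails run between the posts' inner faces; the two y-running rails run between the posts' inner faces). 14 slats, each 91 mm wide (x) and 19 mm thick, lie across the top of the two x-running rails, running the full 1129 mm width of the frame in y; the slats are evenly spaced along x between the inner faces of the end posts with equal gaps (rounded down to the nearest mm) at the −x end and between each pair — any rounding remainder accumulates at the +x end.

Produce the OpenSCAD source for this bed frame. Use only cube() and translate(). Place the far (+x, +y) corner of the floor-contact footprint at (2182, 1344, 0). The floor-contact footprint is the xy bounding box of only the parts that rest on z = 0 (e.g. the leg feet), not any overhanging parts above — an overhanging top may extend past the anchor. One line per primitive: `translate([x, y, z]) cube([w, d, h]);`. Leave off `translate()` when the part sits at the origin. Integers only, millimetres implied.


// slat z = rail_z + rail_h = 156 + 137 = 293
// slat gap = ⌊(1845 − 14·91) / 15⌋ = 38
translate([161, 215, 0]) cube([88, 88, 484]);
translate([161, 1256, 0]) cube([88, 88, 484]);
translate([2094, 215, 0]) cube([88, 88, 484]);
translate([2094, 1256, 0]) cube([88, 88, 484]);
translate([249, 215, 156]) cube([1845, 35, 137]);
translate([249, 1309, 156]) cube([1845, 35, 137]);
translate([161, 303, 156]) cube([35, 953, 137]);
translate([2147, 303, 156]) cube([35, 953, 137]);
translate([287, 215, 293]) cube([91, 1129, 19]);
translate([416, 215, 293]) cube([91, 1129, 19]);
translate([545, 215, 293]) cube([91, 1129, 19]);
translate([674, 215, 293]) cube([91, 1129, 19]);
translate([803, 215, 293]) cube([91, 1129, 19]);
translate([932, 215, 293]) cube([91, 1129, 19]);
translate([1061, 215, 293]) cube([91, 1129, 19]);
translate([1190, 215, 293]) cube([91, 1129, 19]);
translate([1319, 215, 293]) cube([91, 1129, 19]);
translate([1448, 215, 293]) cube([91, 1129, 19]);
translate([1577, 215, 293]) cube([91, 1129, 19]);
translate([1706, 215, 293]) cube([91, 1129, 19]);
translate([1835, 215, 293]) cube([91, 1129, 19]);
translate([1964, 215, 293]) cube([91, 1129, 19]);


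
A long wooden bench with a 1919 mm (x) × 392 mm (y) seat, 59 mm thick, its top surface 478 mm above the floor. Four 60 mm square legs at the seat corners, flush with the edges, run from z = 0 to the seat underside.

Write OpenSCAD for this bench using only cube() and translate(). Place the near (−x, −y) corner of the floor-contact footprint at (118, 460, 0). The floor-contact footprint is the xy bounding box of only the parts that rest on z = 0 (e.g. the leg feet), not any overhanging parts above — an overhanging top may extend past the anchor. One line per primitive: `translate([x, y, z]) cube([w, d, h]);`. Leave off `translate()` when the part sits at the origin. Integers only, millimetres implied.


translate([118, 460, 419]) cube([1919, 392, 59]);
translate([118, 460, 0]) cube([60, 60, 419]);
translate([118, 792, 0]) cube([60, 60, 419]);
translate([1977, 460, 0]) cube([60, 60, 419]);
translate([1977, 792, 0]) cube([60, 60, 419]);


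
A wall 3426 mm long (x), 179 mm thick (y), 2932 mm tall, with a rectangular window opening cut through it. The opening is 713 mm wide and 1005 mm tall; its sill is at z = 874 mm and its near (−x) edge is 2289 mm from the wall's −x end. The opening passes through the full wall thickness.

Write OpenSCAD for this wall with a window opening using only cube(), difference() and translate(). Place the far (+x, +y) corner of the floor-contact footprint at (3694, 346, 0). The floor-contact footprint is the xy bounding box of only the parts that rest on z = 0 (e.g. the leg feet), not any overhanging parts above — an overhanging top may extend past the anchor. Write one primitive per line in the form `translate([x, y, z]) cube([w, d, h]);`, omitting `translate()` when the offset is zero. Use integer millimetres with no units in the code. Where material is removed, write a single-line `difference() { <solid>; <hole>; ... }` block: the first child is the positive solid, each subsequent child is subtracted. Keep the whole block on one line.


difference() { translate([268, 167, 0]) cube([3426, 179, 2932]); translate([2557, 167, 874]) cube([713, 179, 1005]); }


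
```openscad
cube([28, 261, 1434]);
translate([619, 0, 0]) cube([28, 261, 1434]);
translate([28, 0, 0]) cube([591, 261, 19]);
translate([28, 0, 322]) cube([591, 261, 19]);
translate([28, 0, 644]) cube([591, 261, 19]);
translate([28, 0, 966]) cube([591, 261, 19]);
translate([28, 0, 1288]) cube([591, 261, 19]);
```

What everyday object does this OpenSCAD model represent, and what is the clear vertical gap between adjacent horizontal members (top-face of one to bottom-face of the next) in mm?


A bookshelf. The clear shelf gap is 303 mm.

Two tall side panels with 5 horizontal boards between them — a bookshelf. The first two shelf undersides are at z = 0 and z = 322; with shelf thickness 19, the clear gap is 322 − 0 − 19 = 303 mm.


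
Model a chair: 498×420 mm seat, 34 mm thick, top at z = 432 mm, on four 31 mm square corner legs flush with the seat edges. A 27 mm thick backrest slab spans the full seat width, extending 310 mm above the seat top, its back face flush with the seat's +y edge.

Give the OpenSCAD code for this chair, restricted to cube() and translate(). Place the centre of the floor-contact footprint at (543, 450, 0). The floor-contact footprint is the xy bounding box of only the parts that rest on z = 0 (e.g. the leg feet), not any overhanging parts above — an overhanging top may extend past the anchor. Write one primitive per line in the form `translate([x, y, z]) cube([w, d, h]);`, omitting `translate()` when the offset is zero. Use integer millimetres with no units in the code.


// leg_h = 432 - 34 = 398
translate([294, 240, 398]) cube([498, 420, 34]);
translate([294, 240, 0]) cube([31, 31, 398]);
translate([761, 240, 0]) cube([31, 31, 398]);
translate([294, 629, 0]) cube([31, 31, 398]);
translate([761, 629, 0]) cube([31, 31, 398]);
translate([294, 633, 432]) cube([498, 27, 310]);


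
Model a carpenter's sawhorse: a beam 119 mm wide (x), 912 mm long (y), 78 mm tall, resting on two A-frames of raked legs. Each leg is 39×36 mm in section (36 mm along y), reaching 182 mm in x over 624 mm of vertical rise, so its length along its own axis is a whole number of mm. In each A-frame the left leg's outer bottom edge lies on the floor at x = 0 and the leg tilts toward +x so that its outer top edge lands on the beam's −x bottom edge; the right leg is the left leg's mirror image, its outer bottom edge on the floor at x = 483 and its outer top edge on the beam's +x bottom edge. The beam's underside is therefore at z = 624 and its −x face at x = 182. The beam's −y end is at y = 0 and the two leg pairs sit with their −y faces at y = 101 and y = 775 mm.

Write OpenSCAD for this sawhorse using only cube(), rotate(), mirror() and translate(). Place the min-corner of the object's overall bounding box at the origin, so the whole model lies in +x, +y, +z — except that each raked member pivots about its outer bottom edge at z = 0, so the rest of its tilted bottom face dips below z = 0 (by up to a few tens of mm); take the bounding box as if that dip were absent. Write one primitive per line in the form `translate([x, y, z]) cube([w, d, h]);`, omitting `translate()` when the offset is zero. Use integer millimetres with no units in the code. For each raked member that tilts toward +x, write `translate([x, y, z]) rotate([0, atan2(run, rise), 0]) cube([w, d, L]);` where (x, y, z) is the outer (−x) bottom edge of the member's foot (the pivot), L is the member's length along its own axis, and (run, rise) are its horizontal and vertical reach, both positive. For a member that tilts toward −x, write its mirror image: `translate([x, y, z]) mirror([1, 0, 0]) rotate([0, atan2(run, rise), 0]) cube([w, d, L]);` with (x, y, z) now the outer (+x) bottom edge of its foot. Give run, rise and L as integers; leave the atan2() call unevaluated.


translate([182, 0, 624]) cube([119, 912, 78]);
translate([0, 101, 0]) rotate([0, atan2(182, 624), 0]) cube([39, 36, 650]);
translate([483, 101, 0]) mirror([1, 0, 0]) rotate([0, atan2(182, 624), 0]) cube([39, 36, 650]);
translate([0, 775, 0]) rotate([0, atan2(182, 624), 0]) cube([39, 36, 650]);
translate([483, 775, 0]) mirror([1, 0, 0]) rotate([0, atan2(182, 624), 0]) cube([39, 36, 650]);


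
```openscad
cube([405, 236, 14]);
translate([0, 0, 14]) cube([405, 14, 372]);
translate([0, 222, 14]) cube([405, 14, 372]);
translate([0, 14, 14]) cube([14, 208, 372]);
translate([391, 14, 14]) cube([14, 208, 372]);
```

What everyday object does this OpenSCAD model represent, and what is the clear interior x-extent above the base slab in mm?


An open box. The internal width is 377 mm.

A 405×236 base slab with four walls standing on it — an open box. The base is 405 mm wide and the walls are 14 mm thick, so the internal width is 405 − 2 × 14 = 377 mm.


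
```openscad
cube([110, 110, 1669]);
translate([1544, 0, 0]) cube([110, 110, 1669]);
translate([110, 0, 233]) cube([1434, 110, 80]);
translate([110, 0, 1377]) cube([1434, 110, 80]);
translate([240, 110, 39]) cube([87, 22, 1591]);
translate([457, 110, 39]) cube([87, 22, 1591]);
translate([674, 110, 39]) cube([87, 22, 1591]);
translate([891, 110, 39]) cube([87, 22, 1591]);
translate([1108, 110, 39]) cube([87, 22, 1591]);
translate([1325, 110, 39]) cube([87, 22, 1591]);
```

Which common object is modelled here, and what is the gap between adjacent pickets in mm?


A fence section. The picket gap is 130 mm.

Two posts, two rails, 6 pickets — a fence section. Span 1434 mm holds 6 pickets of 87 mm with 7 equal gaps: ⌊(1434 − 6·87) / 7⌋ = 130 mm.


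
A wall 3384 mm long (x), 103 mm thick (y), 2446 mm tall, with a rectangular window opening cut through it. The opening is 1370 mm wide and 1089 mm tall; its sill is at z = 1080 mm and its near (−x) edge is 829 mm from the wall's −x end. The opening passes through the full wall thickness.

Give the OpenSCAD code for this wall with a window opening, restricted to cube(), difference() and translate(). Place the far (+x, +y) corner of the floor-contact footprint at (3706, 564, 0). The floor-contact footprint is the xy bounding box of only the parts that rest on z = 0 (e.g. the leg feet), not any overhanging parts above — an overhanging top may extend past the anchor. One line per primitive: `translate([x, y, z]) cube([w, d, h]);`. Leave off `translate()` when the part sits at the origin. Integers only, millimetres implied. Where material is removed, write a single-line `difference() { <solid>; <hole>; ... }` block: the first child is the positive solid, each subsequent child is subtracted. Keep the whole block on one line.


difference() { translate([322, 461, 0]) cube([3384, 103, 2446]); translate([1151, 461, 1080]) cube([1370, 103, 1089]); }


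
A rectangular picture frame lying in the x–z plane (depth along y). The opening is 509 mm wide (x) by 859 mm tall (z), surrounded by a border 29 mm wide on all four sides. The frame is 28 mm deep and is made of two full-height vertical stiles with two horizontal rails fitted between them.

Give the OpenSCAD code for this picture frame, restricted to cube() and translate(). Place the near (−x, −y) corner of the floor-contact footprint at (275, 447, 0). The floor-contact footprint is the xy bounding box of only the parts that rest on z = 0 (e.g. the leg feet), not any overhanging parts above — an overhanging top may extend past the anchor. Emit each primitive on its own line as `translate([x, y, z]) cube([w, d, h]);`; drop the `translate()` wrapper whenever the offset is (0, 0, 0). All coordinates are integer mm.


translate([275, 447, 0]) cube([29, 28, 917]);
translate([813, 447, 0]) cube([29, 28, 917]);
translate([304, 447, 0]) cube([509, 28, 29]);
translate([304, 447, 888]) cube([509, 28, 29]);


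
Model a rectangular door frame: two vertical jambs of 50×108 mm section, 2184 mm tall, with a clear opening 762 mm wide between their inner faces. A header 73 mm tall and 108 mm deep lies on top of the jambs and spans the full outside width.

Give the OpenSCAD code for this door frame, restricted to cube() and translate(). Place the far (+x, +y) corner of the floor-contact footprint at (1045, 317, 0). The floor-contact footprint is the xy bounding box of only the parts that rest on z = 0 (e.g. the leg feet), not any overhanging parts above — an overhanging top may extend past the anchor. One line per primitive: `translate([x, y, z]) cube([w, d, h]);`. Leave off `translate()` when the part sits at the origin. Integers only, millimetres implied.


translate([183, 209, 0]) cube([50, 108, 2184]);
translate([995, 209, 0]) cube([50, 108, 2184]);
translate([183, 209, 2184]) cube([862, 108, 73]);


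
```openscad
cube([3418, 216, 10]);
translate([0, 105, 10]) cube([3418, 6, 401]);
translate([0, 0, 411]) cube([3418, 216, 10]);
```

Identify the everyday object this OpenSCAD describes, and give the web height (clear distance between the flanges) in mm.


An I-beam. The web height is 401 mm.

Two wide flanges with a thin centred web — an I-beam. Overall 421 mm minus two 10 mm flanges gives a web of 421 − 2·10 = 401 mm.


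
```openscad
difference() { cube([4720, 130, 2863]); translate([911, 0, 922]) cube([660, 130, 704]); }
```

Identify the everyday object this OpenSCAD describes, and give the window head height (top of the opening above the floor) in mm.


A wall with a window opening. The window head height is 1626 mm.

A wall with a rectangular opening subtracted — a window. Sill at z = 922, opening 704 mm tall, so the head is at 922 + 704 = 1626 mm.


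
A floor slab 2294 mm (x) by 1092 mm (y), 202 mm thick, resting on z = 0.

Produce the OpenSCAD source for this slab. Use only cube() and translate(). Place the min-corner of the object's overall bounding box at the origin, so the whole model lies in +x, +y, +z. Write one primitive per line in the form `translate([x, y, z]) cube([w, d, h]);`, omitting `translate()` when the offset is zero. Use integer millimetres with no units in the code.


cube([2294, 1092, 202]);


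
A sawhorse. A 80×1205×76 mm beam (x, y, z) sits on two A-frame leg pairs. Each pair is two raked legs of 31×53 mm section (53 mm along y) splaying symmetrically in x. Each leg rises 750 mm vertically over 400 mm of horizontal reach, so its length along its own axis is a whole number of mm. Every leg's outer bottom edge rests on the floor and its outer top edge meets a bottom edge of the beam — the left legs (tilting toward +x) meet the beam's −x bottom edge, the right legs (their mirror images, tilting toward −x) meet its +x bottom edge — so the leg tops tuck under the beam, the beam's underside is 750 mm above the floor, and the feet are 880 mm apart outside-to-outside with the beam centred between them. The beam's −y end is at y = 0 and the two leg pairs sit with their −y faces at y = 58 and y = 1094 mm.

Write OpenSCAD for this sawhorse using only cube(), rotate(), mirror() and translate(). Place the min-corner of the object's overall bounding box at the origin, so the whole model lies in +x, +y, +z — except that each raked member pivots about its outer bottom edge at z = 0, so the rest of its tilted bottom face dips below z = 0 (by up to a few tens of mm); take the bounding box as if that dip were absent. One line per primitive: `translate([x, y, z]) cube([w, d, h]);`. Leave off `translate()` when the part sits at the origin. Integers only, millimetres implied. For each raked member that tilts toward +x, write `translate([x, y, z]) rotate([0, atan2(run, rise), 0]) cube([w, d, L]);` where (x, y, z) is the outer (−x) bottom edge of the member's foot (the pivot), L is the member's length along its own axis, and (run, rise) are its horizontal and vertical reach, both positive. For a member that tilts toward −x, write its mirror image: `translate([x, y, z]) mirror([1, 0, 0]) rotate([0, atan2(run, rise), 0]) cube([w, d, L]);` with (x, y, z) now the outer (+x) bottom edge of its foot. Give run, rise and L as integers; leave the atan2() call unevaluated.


translate([400, 0, 750]) cube([80, 1205, 76]);
translate([0, 58, 0]) rotate([0, atan2(400, 750), 0]) cube([31, 53, 850]);
translate([880, 58, 0]) mirror([1, 0, 0]) rotate([0, atan2(400, 750), 0]) cube([31, 53, 850]);
translate([0, 1094, 0]) rotate([0, atan2(400, 750), 0]) cube([31, 53, 850]);
translate([880, 1094, 0]) mirror([1, 0, 0]) rotate([0, atan2(400, 750), 0]) cube([31, 53, 850]);


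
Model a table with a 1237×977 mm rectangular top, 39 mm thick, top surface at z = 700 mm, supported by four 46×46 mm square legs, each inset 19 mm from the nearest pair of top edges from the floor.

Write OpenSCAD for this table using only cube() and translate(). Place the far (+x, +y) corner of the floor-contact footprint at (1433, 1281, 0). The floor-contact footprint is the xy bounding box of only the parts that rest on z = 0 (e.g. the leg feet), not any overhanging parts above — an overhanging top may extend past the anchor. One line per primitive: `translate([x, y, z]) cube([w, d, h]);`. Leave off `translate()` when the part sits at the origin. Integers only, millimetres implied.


translate([215, 323, 661]) cube([1237, 977, 39]);
translate([234, 342, 0]) cube([46, 46, 661]);
translate([1387, 342, 0]) cube([46, 46, 661]);
translate([234, 1235, 0]) cube([46, 46, 661]);
translate([1387, 1235, 0]) cube([46, 46, 661]);


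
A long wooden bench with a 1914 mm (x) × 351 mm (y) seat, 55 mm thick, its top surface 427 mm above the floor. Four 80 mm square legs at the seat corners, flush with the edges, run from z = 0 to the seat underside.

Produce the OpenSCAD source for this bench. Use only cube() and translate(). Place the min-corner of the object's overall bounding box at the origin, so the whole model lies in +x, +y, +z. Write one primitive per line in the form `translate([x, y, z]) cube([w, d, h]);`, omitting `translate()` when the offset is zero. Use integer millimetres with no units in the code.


translate([0, 0, 372]) cube([1914, 351, 55]);
cube([80, 80, 372]);
translate([0, 271, 0]) cube([80, 80, 372]);
translate([1834, 0, 0]) cube([80, 80, 372]);
translate([1834, 271, 0]) cube([80, 80, 372]);


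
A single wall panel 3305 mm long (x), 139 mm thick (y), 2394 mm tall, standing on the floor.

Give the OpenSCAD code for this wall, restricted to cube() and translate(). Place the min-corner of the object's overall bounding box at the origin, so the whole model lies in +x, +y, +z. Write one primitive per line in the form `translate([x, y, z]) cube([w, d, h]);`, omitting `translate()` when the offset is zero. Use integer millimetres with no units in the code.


cube([3305, 139, 2394]);


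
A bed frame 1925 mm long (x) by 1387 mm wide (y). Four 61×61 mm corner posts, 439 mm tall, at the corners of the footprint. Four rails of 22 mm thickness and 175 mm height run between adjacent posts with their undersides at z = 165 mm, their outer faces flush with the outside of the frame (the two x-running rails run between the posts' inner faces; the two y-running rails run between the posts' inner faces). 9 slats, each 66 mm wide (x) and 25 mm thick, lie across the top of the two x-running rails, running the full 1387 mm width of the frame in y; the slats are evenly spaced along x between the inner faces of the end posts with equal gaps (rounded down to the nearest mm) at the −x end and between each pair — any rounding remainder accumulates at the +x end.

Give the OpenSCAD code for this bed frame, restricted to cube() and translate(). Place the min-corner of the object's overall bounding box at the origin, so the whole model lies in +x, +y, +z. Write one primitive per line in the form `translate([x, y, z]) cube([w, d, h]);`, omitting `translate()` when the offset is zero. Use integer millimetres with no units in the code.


// slat z = rail_z + rail_h = 165 + 175 = 340
// slat gap = ⌊(1803 − 9·66) / 10⌋ = 120
cube([61, 61, 439]);
translate([0, 1326, 0]) cube([61, 61, 439]);
translate([1864, 0, 0]) cube([61, 61, 439]);
translate([1864, 1326, 0]) cube([61, 61, 439]);
translate([61, 0, 165]) cube([1803, 22, 175]);
translate([61, 1365, 165]) cube([1803, 22, 175]);
translate([0, 61, 165]) cube([22, 1265, 175]);
translate([1903, 61, 165]) cube([22, 1265, 175]);
translate([181, 0, 340]) cube([66, 1387, 25]);
translate([367, 0, 340]) cube([66, 1387, 25]);
translate([553, 0, 340]) cube([66, 1387, 25]);
translate([739, 0, 340]) cube([66, 1387, 25]);
translate([925, 0, 340]) cube([66, 1387, 25]);
translate([1111, 0, 340]) cube([66, 1387, 25]);
translate([1297, 0, 340]) cube([66, 1387, 25]);
translate([1483, 0, 340]) cube([66, 1387, 25]);
translate([1669, 0, 340]) cube([66, 1387, 25]);


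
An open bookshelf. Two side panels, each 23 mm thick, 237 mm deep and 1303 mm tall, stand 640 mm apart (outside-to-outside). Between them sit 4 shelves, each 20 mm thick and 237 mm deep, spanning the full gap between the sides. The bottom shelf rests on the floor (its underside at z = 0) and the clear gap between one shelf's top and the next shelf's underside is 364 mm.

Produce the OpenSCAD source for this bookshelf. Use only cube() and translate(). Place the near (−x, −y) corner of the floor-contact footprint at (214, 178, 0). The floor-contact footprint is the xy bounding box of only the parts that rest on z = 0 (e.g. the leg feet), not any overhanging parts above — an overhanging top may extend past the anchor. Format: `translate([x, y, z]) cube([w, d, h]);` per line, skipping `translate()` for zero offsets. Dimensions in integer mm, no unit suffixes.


translate([214, 178, 0]) cube([23, 237, 1303]);
translate([831, 178, 0]) cube([23, 237, 1303]);
translate([237, 178, 0]) cube([594, 237, 20]);
translate([237, 178, 384]) cube([594, 237, 20]);
translate([237, 178, 768]) cube([594, 237, 20]);
translate([237, 178, 1152]) cube([594, 237, 20]);


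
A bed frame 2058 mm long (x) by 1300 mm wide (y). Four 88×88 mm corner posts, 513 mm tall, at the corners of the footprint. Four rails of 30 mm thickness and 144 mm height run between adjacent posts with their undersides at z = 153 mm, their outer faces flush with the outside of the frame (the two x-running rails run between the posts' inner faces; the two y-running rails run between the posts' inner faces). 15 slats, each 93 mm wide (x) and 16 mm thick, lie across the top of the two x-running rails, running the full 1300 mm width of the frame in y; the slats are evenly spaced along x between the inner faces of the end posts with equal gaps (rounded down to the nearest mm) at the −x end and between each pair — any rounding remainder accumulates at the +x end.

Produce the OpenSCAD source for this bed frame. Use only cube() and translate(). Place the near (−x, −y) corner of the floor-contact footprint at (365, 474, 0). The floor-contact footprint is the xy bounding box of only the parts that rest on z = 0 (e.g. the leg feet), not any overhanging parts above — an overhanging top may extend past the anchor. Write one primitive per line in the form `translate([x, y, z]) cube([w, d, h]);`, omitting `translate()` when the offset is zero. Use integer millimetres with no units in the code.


translate([365, 474, 0]) cube([88, 88, 513]);
translate([365, 1686, 0]) cube([88, 88, 513]);
translate([2335, 474, 0]) cube([88, 88, 513]);
translate([2335, 1686, 0]) cube([88, 88, 513]);
translate([453, 474, 153]) cube([1882, 30, 144]);
translate([453, 1744, 153]) cube([1882, 30, 144]);
translate([365, 562, 153]) cube([30, 1124, 144]);
translate([2393, 562, 153]) cube([30, 1124, 144]);
translate([483, 474, 297]) cube([93, 1300, 16]);
translate([606, 474, 297]) cube([93, 1300, 16]);
translate([729, 474, 297]) cube([93, 1300, 16]);
translate([852, 474, 297]) cube([93, 1300, 16]);
translate([975, 474, 297]) cube([93, 1300, 16]);
translate([1098, 474, 297]) cube([93, 1300, 16]);
translate([1221, 474, 297]) cube([93, 1300, 16]);
translate([1344, 474, 297]) cube([93, 1300, 16]);
translate([1467, 474, 297]) cube([93, 1300, 16]);
translate([1590, 474, 297]) cube([93, 1300, 16]);
translate([1713, 474, 297]) cube([93, 1300, 16]);
translate([1836, 474, 297]) cube([93, 1300, 16]);
translate([1959, 474, 297]) cube([93, 1300, 16]);
translate([2082, 474, 297]) cube([93, 1300, 16]);
translate([2205, 474, 297]) cube([93, 1300, 16]);


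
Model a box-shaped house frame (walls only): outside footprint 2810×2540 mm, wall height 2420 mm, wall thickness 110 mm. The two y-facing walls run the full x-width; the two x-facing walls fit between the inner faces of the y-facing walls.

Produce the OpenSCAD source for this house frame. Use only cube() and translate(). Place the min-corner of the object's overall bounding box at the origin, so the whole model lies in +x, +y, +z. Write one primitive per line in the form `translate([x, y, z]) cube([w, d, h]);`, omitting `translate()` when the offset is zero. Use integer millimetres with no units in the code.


cube([2810, 110, 2420]);
translate([0, 2430, 0]) cube([2810, 110, 2420]);
translate([0, 110, 0]) cube([110, 2320, 2420]);
translate([2700, 110, 0]) cube([110, 2320, 2420]);
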